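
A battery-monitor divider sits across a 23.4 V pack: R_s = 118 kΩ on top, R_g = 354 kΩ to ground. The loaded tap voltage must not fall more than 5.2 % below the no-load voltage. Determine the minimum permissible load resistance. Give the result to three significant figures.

R_L(min) ≈ 1.61 MΩ

Output resistance R_th = R_s‖R_g = (118 × 354)/472.0 = 88.50 kΩ.
The fractional drop is R_th/(R_th + R_L); requiring this ≤ 0.0520 gives R_L ≥ R_th(1/0.0520 − 1) = 88.50 × 18.23 = 1.61 MΩ.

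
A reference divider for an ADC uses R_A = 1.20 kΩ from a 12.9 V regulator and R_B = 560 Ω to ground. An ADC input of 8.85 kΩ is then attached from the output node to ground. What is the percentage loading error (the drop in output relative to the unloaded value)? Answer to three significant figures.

4.14 %

The divider's output (Thévenin) resistance is R_A‖R_B = 381.8 Ω.
Fractional drop under load = R_th/(R_th + R_L) = 381.8 / (381.8 + 8850) = 0.04136.
So the output falls by 4.14 %.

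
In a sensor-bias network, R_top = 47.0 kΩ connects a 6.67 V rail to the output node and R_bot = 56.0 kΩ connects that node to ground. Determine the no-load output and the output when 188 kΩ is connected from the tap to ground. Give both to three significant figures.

Unloaded: 3.63 V; loaded: 3.19 V

Open-circuit: V = 6.67 × 56.0/(47.0 + 56.0) = 3.63 V.
With the load, R_bot becomes R_bot‖R_L = 43.15 kΩ, so V = 6.67 × 43.15/90.15 = 3.19 V.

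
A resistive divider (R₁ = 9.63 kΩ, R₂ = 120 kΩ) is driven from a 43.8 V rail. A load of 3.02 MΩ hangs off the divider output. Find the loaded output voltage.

V_out ≈ 40.4 V

The load sits in parallel with R₂: R₂‖R_L = (120 × 3020) / (120 + 3020) = 115.4 kΩ.
V_out = 43.8 × 115.4 / (9.63 + 115.4) = 43.8 × 115.4/125.0 = 40.4 V.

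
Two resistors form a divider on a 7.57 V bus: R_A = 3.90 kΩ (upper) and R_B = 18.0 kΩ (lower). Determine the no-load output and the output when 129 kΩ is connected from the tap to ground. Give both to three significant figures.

Open-circuit: V = 7.57 × 18.0/(3.90 + 18.0) = 6.22 V.
With the load, R_B becomes R_B‖R_L = 15.80 kΩ, so V = 7.57 × 15.80/19.70 = 6.07 V.

Unloaded: 6.22 V; loaded: 6.07 V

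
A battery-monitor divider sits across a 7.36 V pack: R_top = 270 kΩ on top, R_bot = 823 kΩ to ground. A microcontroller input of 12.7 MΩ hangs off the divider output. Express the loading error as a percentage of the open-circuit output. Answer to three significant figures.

1.58 %

The divider's output (Thévenin) resistance is R_top‖R_bot = 203.3 kΩ.
Fractional drop under load = R_th/(R_th + R_L) = 203.3 / (203.3 + 12700) = 0.01576.
So the output falls by 1.58 %.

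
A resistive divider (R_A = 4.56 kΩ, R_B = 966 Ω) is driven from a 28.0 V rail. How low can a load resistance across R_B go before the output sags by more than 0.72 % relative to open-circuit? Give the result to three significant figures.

Output resistance R_th = R_A‖R_B = (4560 × 966)/5526 = 797.1 Ω.
The fractional drop is R_th/(R_th + R_L); requiring this ≤ 0.00720 gives R_L ≥ R_th(1/0.00720 − 1) = 797.1 × 137.9 = 110 kΩ.

R_L(min) ≈ 110 kΩ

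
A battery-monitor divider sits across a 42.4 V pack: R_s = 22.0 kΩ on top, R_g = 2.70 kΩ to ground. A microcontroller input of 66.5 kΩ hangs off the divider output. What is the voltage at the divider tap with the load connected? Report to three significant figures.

V_out ≈ 4.47 V

The load sits in parallel with R_g: R_g‖R_L = (2.70 × 66.5) / (2.70 + 66.5) = 2.595 kΩ.
V_out = 42.4 × 2.595 / (22.0 + 2.595) = 42.4 × 2.595/24.59 = 4.47 V.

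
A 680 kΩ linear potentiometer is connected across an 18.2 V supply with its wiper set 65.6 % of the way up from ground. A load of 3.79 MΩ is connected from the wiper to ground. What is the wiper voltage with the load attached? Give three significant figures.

V ≈ 11.5 V

The wiper splits the pot into (1−α)R = 233.9 kΩ above and αR = 446.1 kΩ below.
Lower section ‖ load = 399.1 kΩ.
V_wiper = 18.2 × 399.1/(233.9 + 399.1) = 11.5 V.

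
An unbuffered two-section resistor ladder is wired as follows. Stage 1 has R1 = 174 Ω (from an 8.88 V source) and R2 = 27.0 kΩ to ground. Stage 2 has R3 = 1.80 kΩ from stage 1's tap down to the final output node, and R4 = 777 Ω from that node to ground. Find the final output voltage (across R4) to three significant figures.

V_out ≈ 2.49 V

Stage 2 presents R3+R4 = 2577 Ω as a load on stage 1's tap.
Stage 1's lower leg becomes R2‖(R3+R4) = 2352 Ω, so V_mid = 8.88 × 2352/2526 = 8.268 V.
Stage 2 is itself unloaded: V_out = V_mid × R4/(R3+R4) = 8.268 × 777/2577 = 2.49 V.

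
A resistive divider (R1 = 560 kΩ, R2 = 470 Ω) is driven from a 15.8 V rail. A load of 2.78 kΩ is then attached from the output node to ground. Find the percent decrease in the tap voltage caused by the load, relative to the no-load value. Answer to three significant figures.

14.5 %

Unloaded V = 15.8 × 470/560500 = 0.013250 V.
Loaded: R2‖R_L = 402.0 Ω, giving V = 15.8 × 402.0/560400 = 0.011335 V.
Drop = (0.013250 − 0.011335) / 0.013250 = 14.5 %.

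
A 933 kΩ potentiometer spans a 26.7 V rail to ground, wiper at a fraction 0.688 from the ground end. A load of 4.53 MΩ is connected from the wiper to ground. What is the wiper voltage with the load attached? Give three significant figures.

V ≈ 17.6 V

The wiper splits the pot into (1−α)R = 291.1 kΩ above and αR = 641.9 kΩ below.
Lower section ‖ load = 562.2 kΩ.
V_wiper = 26.7 × 562.2/(291.1 + 562.2) = 17.6 V.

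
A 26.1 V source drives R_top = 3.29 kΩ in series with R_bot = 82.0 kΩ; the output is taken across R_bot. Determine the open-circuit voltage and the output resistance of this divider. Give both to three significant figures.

V_th is the open-circuit tap voltage: 26.1 × 82.0/(3.29 + 82.0) = 25.1 V.
With the supply zeroed, R_top and R_bot appear in parallel from the tap: R_th = R_top‖R_bot = (3.29 × 82.0)/85.29 = 3.16 kΩ.

V_th = 25.1 V, R_th = 3.16 kΩ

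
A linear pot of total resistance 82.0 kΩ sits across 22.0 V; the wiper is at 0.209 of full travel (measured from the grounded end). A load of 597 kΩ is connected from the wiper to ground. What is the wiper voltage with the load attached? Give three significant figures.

V ≈ 4.50 V

The wiper splits the pot into (1−α)R = 64.86 kΩ above and αR = 17.14 kΩ below.
Lower section ‖ load = 16.66 kΩ.
V_wiper = 22.0 × 16.66/(64.86 + 16.66) = 4.50 V.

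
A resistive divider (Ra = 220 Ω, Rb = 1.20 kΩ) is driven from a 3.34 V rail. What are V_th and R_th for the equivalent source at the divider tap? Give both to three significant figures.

V_th = 2.82 V, R_th = 186 Ω

V_th is the open-circuit tap voltage: 3.34 × 1200/(220 + 1200) = 2.82 V.
With the supply zeroed, Ra and Rb appear in parallel from the tap: R_th = Ra‖Rb = (220 × 1200)/1420 = 186 Ω.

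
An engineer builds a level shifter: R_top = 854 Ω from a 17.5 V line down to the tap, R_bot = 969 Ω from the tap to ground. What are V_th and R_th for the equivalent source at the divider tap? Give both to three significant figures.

V_th is the open-circuit tap voltage: 17.5 × 969/(854 + 969) = 9.30 V.
With the supply zeroed, R_top and R_bot appear in parallel from the tap: R_th = R_top‖R_bot = (854 × 969)/1823 = 454 Ω.

V_th = 9.30 V, R_th = 454 Ω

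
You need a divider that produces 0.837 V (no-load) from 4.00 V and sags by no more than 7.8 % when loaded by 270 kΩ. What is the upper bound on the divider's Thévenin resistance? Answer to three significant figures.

Loading drop = R_th/(R_th + R_L) ≤ 0.0780, so R_th ≤ R_L · ε/(1−ε) = 270 kΩ × 0.0780/0.9220 = 22.8 kΩ.

R_th ≤ 22.8 kΩ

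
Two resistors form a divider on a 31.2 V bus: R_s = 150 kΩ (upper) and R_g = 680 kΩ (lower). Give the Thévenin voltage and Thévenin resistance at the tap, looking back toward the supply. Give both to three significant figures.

V_th = 25.6 V, R_th = 123 kΩ

V_th is the open-circuit tap voltage: 31.2 × 680/(150 + 680) = 25.6 V.
With the supply zeroed, R_s and R_g appear in parallel from the tap: R_th = R_s‖R_g = (150 × 680)/830.0 = 123 kΩ.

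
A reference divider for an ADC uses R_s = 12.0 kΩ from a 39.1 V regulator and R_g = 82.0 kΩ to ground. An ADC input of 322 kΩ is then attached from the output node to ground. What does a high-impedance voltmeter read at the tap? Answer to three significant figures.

The load sits in parallel with R_g: R_g‖R_L = (82.0 × 322) / (82.0 + 322) = 65.36 kΩ.
V_out = 39.1 × 65.36 / (12.0 + 65.36) = 39.1 × 65.36/77.36 = 33.0 V.
(Unloaded it would have been 34.1 V.)

V_out ≈ 33.0 V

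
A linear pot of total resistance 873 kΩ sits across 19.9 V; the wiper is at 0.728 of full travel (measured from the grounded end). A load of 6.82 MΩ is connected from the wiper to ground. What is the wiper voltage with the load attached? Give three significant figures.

The wiper splits the pot into (1−α)R = 237.5 kΩ above and αR = 635.5 kΩ below.
Lower section ‖ load = 581.4 kΩ.
V_wiper = 19.9 × 581.4/(237.5 + 581.4) = 14.1 V.

V ≈ 14.1 V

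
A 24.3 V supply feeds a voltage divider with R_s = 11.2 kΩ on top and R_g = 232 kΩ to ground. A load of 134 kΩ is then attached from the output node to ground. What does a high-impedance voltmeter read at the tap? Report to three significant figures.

The load sits in parallel with R_g: R_g‖R_L = (232 × 134) / (232 + 134) = 84.94 kΩ.
V_out = 24.3 × 84.94 / (11.2 + 84.94) = 24.3 × 84.94/96.14 = 21.5 V.

V_out ≈ 21.5 V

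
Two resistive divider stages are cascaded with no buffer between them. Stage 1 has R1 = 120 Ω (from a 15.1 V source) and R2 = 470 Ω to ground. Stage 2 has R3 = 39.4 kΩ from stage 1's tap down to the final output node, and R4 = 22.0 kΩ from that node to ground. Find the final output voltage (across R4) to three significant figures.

V_out ≈ 4.30 V

Stage 2 presents R3+R4 = 61400 Ω as a load on stage 1's tap.
Stage 1's lower leg becomes R2‖(R3+R4) = 466.4 Ω, so V_mid = 15.1 × 466.4/586.4 = 12.01 V.
Stage 2 is itself unloaded: V_out = V_mid × R4/(R3+R4) = 12.01 × 22000/61400 = 4.30 V.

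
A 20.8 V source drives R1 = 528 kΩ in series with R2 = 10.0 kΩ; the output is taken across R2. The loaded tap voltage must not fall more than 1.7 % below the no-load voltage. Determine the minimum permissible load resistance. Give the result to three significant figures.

Output resistance R_th = R1‖R2 = (528 × 10.0)/538.0 = 9.814 kΩ.
The fractional drop is R_th/(R_th + R_L); requiring this ≤ 0.0170 gives R_L ≥ R_th(1/0.0170 − 1) = 9.814 × 57.82 = 567 kΩ.

R_L(min) ≈ 567 kΩ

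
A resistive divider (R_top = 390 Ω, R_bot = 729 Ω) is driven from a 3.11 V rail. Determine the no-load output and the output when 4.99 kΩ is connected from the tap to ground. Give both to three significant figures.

Open-circuit: V = 3.11 × 729/(390 + 729) = 2.03 V.
With the load, R_bot becomes R_bot‖R_L = 636.1 Ω, so V = 3.11 × 636.1/1026 = 1.93 V.

Unloaded: 2.03 V; loaded: 1.93 V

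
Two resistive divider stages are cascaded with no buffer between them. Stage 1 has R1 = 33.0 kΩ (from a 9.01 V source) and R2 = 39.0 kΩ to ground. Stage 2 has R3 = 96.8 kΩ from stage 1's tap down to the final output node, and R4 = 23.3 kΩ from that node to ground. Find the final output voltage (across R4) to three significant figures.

V_out ≈ 0.824 V

Stage 2 presents R3+R4 = 120.1 kΩ as a load on stage 1's tap.
Stage 1's lower leg becomes R2‖(R3+R4) = 29.44 kΩ, so V_mid = 9.01 × 29.44/62.44 = 4.248 V.
Stage 2 is itself unloaded: V_out = V_mid × R4/(R3+R4) = 4.248 × 23.3/120.1 = 0.824 V.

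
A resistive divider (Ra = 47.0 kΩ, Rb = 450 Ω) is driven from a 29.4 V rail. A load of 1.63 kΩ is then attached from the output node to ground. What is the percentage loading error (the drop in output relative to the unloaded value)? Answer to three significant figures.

21.5 %

The divider's output (Thévenin) resistance is Ra‖Rb = 445.7 Ω.
Fractional drop under load = R_th/(R_th + R_L) = 445.7 / (445.7 + 1630) = 0.2147.
So the output falls by 21.5 %.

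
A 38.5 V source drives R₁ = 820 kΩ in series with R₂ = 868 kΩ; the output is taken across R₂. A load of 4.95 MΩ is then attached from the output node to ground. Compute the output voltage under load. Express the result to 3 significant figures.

The load sits in parallel with R₂: R₂‖R_L = (868 × 4950) / (868 + 4950) = 738.5 kΩ.
V_out = 38.5 × 738.5 / (820 + 738.5) = 38.5 × 738.5/1559 = 18.2 V.

V_out ≈ 18.2 V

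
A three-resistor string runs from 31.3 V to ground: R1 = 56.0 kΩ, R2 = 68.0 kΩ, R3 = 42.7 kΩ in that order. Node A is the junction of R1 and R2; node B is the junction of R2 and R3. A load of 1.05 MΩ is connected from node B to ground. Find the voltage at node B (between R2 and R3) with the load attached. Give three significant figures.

At node B, R3 is in parallel with the load: R3‖R_L = 41.03 kΩ.
Below node A the resistance is R2 + (R3‖R_L) = 109.0 kΩ, so V_A = 31.3 × 109.0/165.0 = 20.68 V.
Then V_B = V_A × (R3‖R_L)/(R2 + R3‖R_L) = 20.68 × 41.03/109.0 = 7.78 V.

V ≈ 7.78 V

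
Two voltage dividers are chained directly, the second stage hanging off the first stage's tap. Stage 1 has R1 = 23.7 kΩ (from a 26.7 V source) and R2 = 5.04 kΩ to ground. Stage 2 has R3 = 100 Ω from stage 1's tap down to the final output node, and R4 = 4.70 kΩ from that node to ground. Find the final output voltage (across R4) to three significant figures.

Stage 2 presents R3+R4 = 4800 Ω as a load on stage 1's tap.
Stage 1's lower leg becomes R2‖(R3+R4) = 2459 Ω, so V_mid = 26.7 × 2459/26160 = 2.509 V.
Stage 2 is itself unloaded: V_out = V_mid × R4/(R3+R4) = 2.509 × 4700/4800 = 2.46 V.

V_out ≈ 2.46 V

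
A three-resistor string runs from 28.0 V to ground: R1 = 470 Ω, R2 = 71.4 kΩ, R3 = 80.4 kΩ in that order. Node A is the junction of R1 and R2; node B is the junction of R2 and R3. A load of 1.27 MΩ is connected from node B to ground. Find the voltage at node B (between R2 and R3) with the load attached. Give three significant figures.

V ≈ 14.4 V

At node B, R3 is in parallel with the load: R3‖R_L = 75610 Ω.
Below node A the resistance is R2 + (R3‖R_L) = 147000 Ω, so V_A = 28.0 × 147000/147500 = 27.91 V.
Then V_B = V_A × (R3‖R_L)/(R2 + R3‖R_L) = 27.91 × 75610/147000 = 14.4 V.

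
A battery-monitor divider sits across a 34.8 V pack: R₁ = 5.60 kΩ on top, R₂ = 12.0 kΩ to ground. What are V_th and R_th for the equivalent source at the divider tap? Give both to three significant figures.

V_th = 23.7 V, R_th = 3.82 kΩ

V_th is the open-circuit tap voltage: 34.8 × 12.0/(5.60 + 12.0) = 23.7 V.
With the supply zeroed, R₁ and R₂ appear in parallel from the tap: R_th = R₁‖R₂ = (5.60 × 12.0)/17.60 = 3.82 kΩ.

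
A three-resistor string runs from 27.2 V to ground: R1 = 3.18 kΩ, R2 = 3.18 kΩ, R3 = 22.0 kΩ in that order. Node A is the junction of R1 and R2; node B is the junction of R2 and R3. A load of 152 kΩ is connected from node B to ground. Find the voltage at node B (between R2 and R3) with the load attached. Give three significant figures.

At node B, R3 is in parallel with the load: R3‖R_L = 19.22 kΩ.
Below node A the resistance is R2 + (R3‖R_L) = 22.40 kΩ, so V_A = 27.2 × 22.40/25.58 = 23.82 V.
Then V_B = V_A × (R3‖R_L)/(R2 + R3‖R_L) = 23.82 × 19.22/22.40 = 20.4 V.

V ≈ 20.4 V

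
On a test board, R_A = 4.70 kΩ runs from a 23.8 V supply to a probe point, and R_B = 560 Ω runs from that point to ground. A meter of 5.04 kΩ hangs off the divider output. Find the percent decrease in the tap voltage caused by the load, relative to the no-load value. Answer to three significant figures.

9.03 %

The divider's output (Thévenin) resistance is R_A‖R_B = 500.4 Ω.
Fractional drop under load = R_th/(R_th + R_L) = 500.4 / (500.4 + 5040) = 0.09032.
So the output falls by 9.03 %.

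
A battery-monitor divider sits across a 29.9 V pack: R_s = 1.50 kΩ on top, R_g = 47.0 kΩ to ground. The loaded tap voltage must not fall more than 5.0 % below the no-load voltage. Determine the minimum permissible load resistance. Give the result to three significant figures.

Output resistance R_th = R_s‖R_g = (1.50 × 47.0)/48.50 = 1.454 kΩ.
The fractional drop is R_th/(R_th + R_L); requiring this ≤ 0.0500 gives R_L ≥ R_th(1/0.0500 − 1) = 1.454 × 19.00 = 27.6 kΩ.

R_L(min) ≈ 27.6 kΩ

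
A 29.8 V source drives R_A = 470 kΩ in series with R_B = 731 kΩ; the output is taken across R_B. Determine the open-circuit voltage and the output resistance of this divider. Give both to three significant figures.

V_th is the open-circuit tap voltage: 29.8 × 731/(470 + 731) = 18.1 V.
With the supply zeroed, R_A and R_B appear in parallel from the tap: R_th = R_A‖R_B = (470 × 731)/1201 = 286 kΩ.

V_th = 18.1 V, R_th = 286 kΩ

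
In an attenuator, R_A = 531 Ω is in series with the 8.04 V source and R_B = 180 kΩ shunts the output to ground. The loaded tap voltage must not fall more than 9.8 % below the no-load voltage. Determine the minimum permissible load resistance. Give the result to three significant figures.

R_L(min) ≈ 4.87 kΩ

Output resistance R_th = R_A‖R_B = (531 × 180000)/180500 = 529.4 Ω.
The fractional drop is R_th/(R_th + R_L); requiring this ≤ 0.0980 gives R_L ≥ R_th(1/0.0980 − 1) = 529.4 × 9.204 = 4.87 kΩ.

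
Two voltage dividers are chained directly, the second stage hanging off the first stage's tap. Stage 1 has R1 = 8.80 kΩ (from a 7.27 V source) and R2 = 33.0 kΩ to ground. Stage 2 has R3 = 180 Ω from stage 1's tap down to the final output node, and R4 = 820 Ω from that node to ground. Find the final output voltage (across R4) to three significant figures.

V_out ≈ 0.592 V

Stage 2 presents R3+R4 = 1000 Ω as a load on stage 1's tap.
Stage 1's lower leg becomes R2‖(R3+R4) = 970.6 Ω, so V_mid = 7.27 × 970.6/9771 = 0.7222 V.
Stage 2 is itself unloaded: V_out = V_mid × R4/(R3+R4) = 0.7222 × 820/1000 = 0.592 V.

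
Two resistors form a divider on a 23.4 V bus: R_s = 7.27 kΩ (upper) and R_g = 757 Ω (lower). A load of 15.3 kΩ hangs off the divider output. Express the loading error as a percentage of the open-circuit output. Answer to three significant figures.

4.29 %

The divider's output (Thévenin) resistance is R_s‖R_g = 685.6 Ω.
Fractional drop under load = R_th/(R_th + R_L) = 685.6 / (685.6 + 15300) = 0.04289.
So the output falls by 4.29 %.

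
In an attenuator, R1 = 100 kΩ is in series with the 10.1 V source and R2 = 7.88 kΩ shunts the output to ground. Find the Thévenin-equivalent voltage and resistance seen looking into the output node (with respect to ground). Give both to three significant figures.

V_th = 0.738 V, R_th = 7.30 kΩ

V_th is the open-circuit tap voltage: 10.1 × 7.88/(100 + 7.88) = 0.738 V.
With the supply zeroed, R1 and R2 appear in parallel from the tap: R_th = R1‖R2 = (100 × 7.88)/107.9 = 7.30 kΩ.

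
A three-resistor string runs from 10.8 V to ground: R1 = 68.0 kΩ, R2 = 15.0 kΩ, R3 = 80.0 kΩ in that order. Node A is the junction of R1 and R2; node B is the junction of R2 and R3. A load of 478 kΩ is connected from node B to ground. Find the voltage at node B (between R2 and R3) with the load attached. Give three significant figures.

At node B, R3 is in parallel with the load: R3‖R_L = 68.53 kΩ.
Below node A the resistance is R2 + (R3‖R_L) = 83.53 kΩ, so V_A = 10.8 × 83.53/151.5 = 5.953 V.
Then V_B = V_A × (R3‖R_L)/(R2 + R3‖R_L) = 5.953 × 68.53/83.53 = 4.88 V.

V ≈ 4.88 V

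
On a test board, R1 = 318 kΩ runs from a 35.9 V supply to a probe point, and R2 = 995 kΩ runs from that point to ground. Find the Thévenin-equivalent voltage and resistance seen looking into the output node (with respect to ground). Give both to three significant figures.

V_th is the open-circuit tap voltage: 35.9 × 995/(318 + 995) = 27.2 V.
With the supply zeroed, R1 and R2 appear in parallel from the tap: R_th = R1‖R2 = (318 × 995)/1313 = 241 kΩ.

V_th = 27.2 V, R_th = 241 kΩ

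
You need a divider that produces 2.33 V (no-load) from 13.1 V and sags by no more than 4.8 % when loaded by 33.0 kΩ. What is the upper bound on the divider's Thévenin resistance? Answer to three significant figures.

R_th ≤ 1.66 kΩ

Loading drop = R_th/(R_th + R_L) ≤ 0.0480, so R_th ≤ R_L · ε/(1−ε) = 33.0 kΩ × 0.0480/0.9520 = 1.66 kΩ.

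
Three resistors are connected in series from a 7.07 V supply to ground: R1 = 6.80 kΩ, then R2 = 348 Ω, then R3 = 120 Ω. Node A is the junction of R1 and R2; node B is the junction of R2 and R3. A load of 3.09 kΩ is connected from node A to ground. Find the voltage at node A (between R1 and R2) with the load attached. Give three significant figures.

Below node A the series string R2+R3 = 468.0 Ω sits in parallel with the 3090 Ω load: 406.4 Ω.
V_A = 7.07 × 406.4/(6800 + 406.4) = 0.399 V.

V ≈ 0.399 V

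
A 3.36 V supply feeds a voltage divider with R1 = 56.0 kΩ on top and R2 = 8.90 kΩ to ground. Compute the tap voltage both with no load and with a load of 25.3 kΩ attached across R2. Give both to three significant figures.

Unloaded: 0.461 V; loaded: 0.353 V

Open-circuit: V = 3.36 × 8.90/(56.0 + 8.90) = 0.461 V.
With the load, R2 becomes R2‖R_L = 6.584 kΩ, so V = 3.36 × 6.584/62.58 = 0.353 V.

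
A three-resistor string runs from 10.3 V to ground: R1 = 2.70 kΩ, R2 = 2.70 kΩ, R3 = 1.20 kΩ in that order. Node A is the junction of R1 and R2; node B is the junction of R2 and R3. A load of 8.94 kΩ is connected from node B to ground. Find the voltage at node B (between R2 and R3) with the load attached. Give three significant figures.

V ≈ 1.69 V

At node B, R3 is in parallel with the load: R3‖R_L = 1.058 kΩ.
Below node A the resistance is R2 + (R3‖R_L) = 3.758 kΩ, so V_A = 10.3 × 3.758/6.458 = 5.994 V.
Then V_B = V_A × (R3‖R_L)/(R2 + R3‖R_L) = 5.994 × 1.058/3.758 = 1.69 V.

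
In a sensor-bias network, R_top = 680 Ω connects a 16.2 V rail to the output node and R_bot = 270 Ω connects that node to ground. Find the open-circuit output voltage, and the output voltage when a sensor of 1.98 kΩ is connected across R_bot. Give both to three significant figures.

Open-circuit: V = 16.2 × 270/(680 + 270) = 4.60 V.
With the load, R_bot becomes R_bot‖R_L = 237.6 Ω, so V = 16.2 × 237.6/917.6 = 4.19 V.

Unloaded: 4.60 V; loaded: 4.19 V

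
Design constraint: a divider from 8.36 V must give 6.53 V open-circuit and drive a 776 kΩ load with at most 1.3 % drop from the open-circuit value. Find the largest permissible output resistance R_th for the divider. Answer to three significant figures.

R_th ≤ 10.2 kΩ

Loading drop = R_th/(R_th + R_L) ≤ 0.0130, so R_th ≤ R_L · ε/(1−ε) = 776 kΩ × 0.0130/0.9870 = 10.2 kΩ.
(Any R1, R2 with R2/(R1+R2) = 0.781 and R1‖R2 ≤ 10.2 kΩ will meet the spec.)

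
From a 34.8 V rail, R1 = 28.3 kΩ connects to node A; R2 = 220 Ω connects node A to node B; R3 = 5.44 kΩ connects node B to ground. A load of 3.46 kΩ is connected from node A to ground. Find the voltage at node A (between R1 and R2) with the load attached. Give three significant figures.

V ≈ 2.45 V

Below node A the series string R2+R3 = 5660 Ω sits in parallel with the 3460 Ω load: 2147 Ω.
V_A = 34.8 × 2147/(28300 + 2147) = 2.45 V.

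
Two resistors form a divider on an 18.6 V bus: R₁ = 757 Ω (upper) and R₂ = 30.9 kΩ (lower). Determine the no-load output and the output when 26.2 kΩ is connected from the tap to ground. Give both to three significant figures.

Open-circuit: V = 18.6 × 30900/(757 + 30900) = 18.2 V.
With the load, R₂ becomes R₂‖R_L = 14180 Ω, so V = 18.6 × 14180/14940 = 17.7 V.

Unloaded: 18.2 V; loaded: 17.7 V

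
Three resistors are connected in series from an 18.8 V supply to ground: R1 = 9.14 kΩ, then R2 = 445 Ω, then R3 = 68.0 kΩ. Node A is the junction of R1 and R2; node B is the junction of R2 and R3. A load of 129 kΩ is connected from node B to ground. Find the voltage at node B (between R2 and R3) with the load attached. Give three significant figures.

V ≈ 15.5 V

At node B, R3 is in parallel with the load: R3‖R_L = 44530 Ω.
Below node A the resistance is R2 + (R3‖R_L) = 44970 Ω, so V_A = 18.8 × 44970/54110 = 15.62 V.
Then V_B = V_A × (R3‖R_L)/(R2 + R3‖R_L) = 15.62 × 44530/44970 = 15.5 V.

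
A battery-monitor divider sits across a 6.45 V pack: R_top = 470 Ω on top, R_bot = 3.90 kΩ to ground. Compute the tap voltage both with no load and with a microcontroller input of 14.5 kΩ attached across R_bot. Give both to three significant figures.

Unloaded: 5.76 V; loaded: 5.59 V

Open-circuit: V = 6.45 × 3900/(470 + 3900) = 5.76 V.
With the load, R_bot becomes R_bot‖R_L = 3073 Ω, so V = 6.45 × 3073/3543 = 5.59 V.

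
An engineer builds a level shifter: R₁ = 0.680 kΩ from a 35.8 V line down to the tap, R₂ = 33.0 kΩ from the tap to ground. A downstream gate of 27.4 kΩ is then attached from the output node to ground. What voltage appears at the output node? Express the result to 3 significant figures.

The load sits in parallel with R₂: R₂‖R_L = (33000 × 27400) / (33000 + 27400) = 14970 Ω.
V_out = 35.8 × 14970 / (680 + 14970) = 35.8 × 14970/15650 = 34.2 V.

V_out ≈ 34.2 V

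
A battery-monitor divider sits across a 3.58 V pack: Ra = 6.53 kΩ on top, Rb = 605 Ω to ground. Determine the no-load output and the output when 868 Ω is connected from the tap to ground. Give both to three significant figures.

Unloaded: 0.304 V; loaded: 0.185 V

Open-circuit: V = 3.58 × 605/(6530 + 605) = 0.304 V.
With the load, Rb becomes Rb‖R_L = 356.5 Ω, so V = 3.58 × 356.5/6887 = 0.185 V.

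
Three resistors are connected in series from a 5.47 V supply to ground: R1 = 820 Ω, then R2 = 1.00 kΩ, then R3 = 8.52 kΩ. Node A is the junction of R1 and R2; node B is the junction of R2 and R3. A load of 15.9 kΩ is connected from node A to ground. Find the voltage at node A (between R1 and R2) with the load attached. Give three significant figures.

V ≈ 4.81 V

Below node A the series string R2+R3 = 9520 Ω sits in parallel with the 15900 Ω load: 5955 Ω.
V_A = 5.47 × 5955/(820 + 5955) = 4.81 V.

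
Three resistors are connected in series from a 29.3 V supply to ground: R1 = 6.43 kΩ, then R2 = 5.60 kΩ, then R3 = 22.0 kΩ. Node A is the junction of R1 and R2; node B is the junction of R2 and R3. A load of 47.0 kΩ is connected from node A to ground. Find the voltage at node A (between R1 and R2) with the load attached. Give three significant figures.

V ≈ 21.4 V

Below node A the series string R2+R3 = 27.60 kΩ sits in parallel with the 47.0 kΩ load: 17.39 kΩ.
V_A = 29.3 × 17.39/(6.43 + 17.39) = 21.4 V.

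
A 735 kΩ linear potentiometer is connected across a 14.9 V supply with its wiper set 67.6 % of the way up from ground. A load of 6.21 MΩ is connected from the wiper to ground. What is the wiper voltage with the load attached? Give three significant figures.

V ≈ 9.82 V

The wiper splits the pot into (1−α)R = 238.1 kΩ above and αR = 496.9 kΩ below.
Lower section ‖ load = 460.1 kΩ.
V_wiper = 14.9 × 460.1/(238.1 + 460.1) = 9.82 V.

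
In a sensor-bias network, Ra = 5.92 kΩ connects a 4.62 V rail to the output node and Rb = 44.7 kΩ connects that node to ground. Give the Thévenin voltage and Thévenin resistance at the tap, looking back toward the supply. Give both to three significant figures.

V_th = 4.08 V, R_th = 5.23 kΩ

V_th is the open-circuit tap voltage: 4.62 × 44.7/(5.92 + 44.7) = 4.08 V.
With the supply zeroed, Ra and Rb appear in parallel from the tap: R_th = Ra‖Rb = (5.92 × 44.7)/50.62 = 5.23 kΩ.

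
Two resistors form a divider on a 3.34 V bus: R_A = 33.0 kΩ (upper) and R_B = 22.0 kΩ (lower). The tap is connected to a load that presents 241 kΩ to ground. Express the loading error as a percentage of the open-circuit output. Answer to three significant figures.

5.19 %

The divider's output (Thévenin) resistance is R_A‖R_B = 13.20 kΩ.
Fractional drop under load = R_th/(R_th + R_L) = 13.20 / (13.20 + 241) = 0.05193.
So the output falls by 5.19 %.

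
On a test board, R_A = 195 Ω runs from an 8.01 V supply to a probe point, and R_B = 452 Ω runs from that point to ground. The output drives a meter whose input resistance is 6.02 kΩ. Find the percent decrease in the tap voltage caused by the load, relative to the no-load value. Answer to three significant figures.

2.21 %

The divider's output (Thévenin) resistance is R_A‖R_B = 136.2 Ω.
Fractional drop under load = R_th/(R_th + R_L) = 136.2 / (136.2 + 6020) = 0.02213.
So the output falls by 2.21 %.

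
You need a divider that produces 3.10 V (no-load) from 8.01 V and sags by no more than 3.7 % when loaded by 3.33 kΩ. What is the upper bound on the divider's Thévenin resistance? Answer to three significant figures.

R_th ≤ 128 Ω

Loading drop = R_th/(R_th + R_L) ≤ 0.0370, so R_th ≤ R_L · ε/(1−ε) = 3.33 kΩ × 0.0370/0.9630 = 128 Ω.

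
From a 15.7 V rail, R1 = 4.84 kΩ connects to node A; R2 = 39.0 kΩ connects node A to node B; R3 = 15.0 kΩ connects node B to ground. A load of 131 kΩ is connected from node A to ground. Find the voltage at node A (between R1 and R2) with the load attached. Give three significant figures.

V ≈ 13.9 V

Below node A the series string R2+R3 = 54.00 kΩ sits in parallel with the 131 kΩ load: 38.24 kΩ.
V_A = 15.7 × 38.24/(4.84 + 38.24) = 13.9 V.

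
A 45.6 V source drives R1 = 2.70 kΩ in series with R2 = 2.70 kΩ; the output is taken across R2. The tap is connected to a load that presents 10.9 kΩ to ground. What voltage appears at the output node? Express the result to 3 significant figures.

V_out ≈ 20.3 V

The load sits in parallel with R2: R2‖R_L = (2.70 × 10.9) / (2.70 + 10.9) = 2.164 kΩ.
V_out = 45.6 × 2.164 / (2.70 + 2.164) = 45.6 × 2.164/4.864 = 20.3 V.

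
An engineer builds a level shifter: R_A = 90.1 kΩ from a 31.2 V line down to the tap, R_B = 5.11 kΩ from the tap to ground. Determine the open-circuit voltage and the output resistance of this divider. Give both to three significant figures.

V_th is the open-circuit tap voltage: 31.2 × 5.11/(90.1 + 5.11) = 1.67 V.
With the supply zeroed, R_A and R_B appear in parallel from the tap: R_th = R_A‖R_B = (90.1 × 5.11)/95.21 = 4.84 kΩ.

V_th = 1.67 V, R_th = 4.84 kΩ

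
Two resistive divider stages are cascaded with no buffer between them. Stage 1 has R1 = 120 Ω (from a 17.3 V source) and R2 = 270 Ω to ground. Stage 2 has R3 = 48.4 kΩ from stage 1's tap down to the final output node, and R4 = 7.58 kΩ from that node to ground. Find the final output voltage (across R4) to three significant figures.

Stage 2 presents R3+R4 = 55980 Ω as a load on stage 1's tap.
Stage 1's lower leg becomes R2‖(R3+R4) = 268.7 Ω, so V_mid = 17.3 × 268.7/388.7 = 11.96 V.
Stage 2 is itself unloaded: V_out = V_mid × R4/(R3+R4) = 11.96 × 7580/55980 = 1.62 V.

V_out ≈ 1.62 V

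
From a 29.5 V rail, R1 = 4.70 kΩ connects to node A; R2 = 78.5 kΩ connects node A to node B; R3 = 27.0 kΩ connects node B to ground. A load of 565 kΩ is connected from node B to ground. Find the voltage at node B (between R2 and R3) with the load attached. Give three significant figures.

V ≈ 6.98 V

At node B, R3 is in parallel with the load: R3‖R_L = 25.77 kΩ.
Below node A the resistance is R2 + (R3‖R_L) = 104.3 kΩ, so V_A = 29.5 × 104.3/109.0 = 28.23 V.
Then V_B = V_A × (R3‖R_L)/(R2 + R3‖R_L) = 28.23 × 25.77/104.3 = 6.98 V.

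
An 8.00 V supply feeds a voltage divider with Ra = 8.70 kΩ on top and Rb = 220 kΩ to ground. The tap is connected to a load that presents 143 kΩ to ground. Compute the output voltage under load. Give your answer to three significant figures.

V_out ≈ 7.27 V

The load sits in parallel with Rb: Rb‖R_L = (220 × 143) / (220 + 143) = 86.67 kΩ.
V_out = 8.00 × 86.67 / (8.70 + 86.67) = 8.00 × 86.67/95.37 = 7.27 V.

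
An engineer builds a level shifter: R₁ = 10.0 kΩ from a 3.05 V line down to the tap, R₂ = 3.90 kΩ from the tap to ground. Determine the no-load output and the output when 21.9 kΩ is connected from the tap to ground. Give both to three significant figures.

Unloaded: 0.856 V; loaded: 0.759 V

Open-circuit: V = 3.05 × 3.90/(10.0 + 3.90) = 0.856 V.
With the load, R₂ becomes R₂‖R_L = 3.310 kΩ, so V = 3.05 × 3.310/13.31 = 0.759 V.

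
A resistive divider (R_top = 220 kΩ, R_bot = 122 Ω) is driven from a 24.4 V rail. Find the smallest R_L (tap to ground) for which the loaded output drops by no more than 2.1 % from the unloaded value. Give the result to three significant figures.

Output resistance R_th = R_top‖R_bot = (220000 × 122)/220100 = 121.9 Ω.
The fractional drop is R_th/(R_th + R_L); requiring this ≤ 0.0210 gives R_L ≥ R_th(1/0.0210 − 1) = 121.9 × 46.62 = 5.68 kΩ.

R_L(min) ≈ 5.68 kΩ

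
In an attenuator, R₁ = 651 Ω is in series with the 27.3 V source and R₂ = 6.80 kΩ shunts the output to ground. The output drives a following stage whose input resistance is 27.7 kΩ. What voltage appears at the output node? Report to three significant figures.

V_out ≈ 24.4 V

The load sits in parallel with R₂: R₂‖R_L = (6800 × 27700) / (6800 + 27700) = 5460 Ω.
V_out = 27.3 × 5460 / (651 + 5460) = 27.3 × 5460/6111 = 24.4 V.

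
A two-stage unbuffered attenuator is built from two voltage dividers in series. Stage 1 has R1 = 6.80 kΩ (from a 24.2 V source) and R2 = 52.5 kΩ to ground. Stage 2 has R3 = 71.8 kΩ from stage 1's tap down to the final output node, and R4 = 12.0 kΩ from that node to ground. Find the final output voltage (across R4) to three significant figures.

V_out ≈ 2.86 V

Stage 2 presents R3+R4 = 83.80 kΩ as a load on stage 1's tap.
Stage 1's lower leg becomes R2‖(R3+R4) = 32.28 kΩ, so V_mid = 24.2 × 32.28/39.08 = 19.99 V.
Stage 2 is itself unloaded: V_out = V_mid × R4/(R3+R4) = 19.99 × 12.0/83.80 = 2.86 V.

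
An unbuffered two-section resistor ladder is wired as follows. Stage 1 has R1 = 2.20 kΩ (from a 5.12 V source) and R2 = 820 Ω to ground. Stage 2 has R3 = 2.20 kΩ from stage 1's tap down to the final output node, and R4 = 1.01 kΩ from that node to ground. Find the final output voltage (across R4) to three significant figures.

Stage 2 presents R3+R4 = 3210 Ω as a load on stage 1's tap.
Stage 1's lower leg becomes R2‖(R3+R4) = 653.2 Ω, so V_mid = 5.12 × 653.2/2853 = 1.172 V.
Stage 2 is itself unloaded: V_out = V_mid × R4/(R3+R4) = 1.172 × 1010/3210 = 0.369 V.

V_out ≈ 0.369 V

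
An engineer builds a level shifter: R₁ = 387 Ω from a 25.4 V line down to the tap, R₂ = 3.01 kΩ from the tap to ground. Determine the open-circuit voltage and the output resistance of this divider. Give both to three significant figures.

V_th is the open-circuit tap voltage: 25.4 × 3010/(387 + 3010) = 22.5 V.
With the supply zeroed, R₁ and R₂ appear in parallel from the tap: R_th = R₁‖R₂ = (387 × 3010)/3397 = 343 Ω.

V_th = 22.5 V, R_th = 343 Ω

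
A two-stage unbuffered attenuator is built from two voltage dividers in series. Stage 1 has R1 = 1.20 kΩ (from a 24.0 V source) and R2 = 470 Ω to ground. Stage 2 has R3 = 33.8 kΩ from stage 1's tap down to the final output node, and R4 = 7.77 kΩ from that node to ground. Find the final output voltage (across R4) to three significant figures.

V_out ≈ 1.25 V

Stage 2 presents R3+R4 = 41570 Ω as a load on stage 1's tap.
Stage 1's lower leg becomes R2‖(R3+R4) = 464.7 Ω, so V_mid = 24.0 × 464.7/1665 = 6.700 V.
Stage 2 is itself unloaded: V_out = V_mid × R4/(R3+R4) = 6.700 × 7770/41570 = 1.25 V.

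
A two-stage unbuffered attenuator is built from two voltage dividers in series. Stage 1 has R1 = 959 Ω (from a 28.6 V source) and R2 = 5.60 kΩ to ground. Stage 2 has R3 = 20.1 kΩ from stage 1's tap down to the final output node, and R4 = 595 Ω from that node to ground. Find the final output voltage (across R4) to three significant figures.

Stage 2 presents R3+R4 = 20700 Ω as a load on stage 1's tap.
Stage 1's lower leg becomes R2‖(R3+R4) = 4407 Ω, so V_mid = 28.6 × 4407/5366 = 23.49 V.
Stage 2 is itself unloaded: V_out = V_mid × R4/(R3+R4) = 23.49 × 595/20700 = 0.675 V.

V_out ≈ 0.675 V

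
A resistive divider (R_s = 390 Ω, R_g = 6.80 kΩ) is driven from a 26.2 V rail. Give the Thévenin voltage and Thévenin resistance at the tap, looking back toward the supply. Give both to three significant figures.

V_th = 24.8 V, R_th = 369 Ω

V_th is the open-circuit tap voltage: 26.2 × 6800/(390 + 6800) = 24.8 V.
With the supply zeroed, R_s and R_g appear in parallel from the tap: R_th = R_s‖R_g = (390 × 6800)/7190 = 369 Ω.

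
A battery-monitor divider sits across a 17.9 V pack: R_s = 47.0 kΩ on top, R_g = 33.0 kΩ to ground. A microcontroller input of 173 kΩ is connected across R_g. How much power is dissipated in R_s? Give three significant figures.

Total resistance from the source is R_s + (R_g‖R_L) = 74.71 kΩ, so I = 17.9/74.71 kΩ = 0.2396 mA.
P = I²·R_s = (0.2396 mA)² × 47.0 kΩ = 2.70 mW.

P ≈ 2.70 mW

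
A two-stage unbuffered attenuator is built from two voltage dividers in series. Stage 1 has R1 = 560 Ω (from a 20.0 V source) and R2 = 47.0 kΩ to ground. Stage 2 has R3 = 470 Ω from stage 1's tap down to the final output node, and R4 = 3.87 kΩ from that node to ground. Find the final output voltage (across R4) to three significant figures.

V_out ≈ 15.6 V

Stage 2 presents R3+R4 = 4340 Ω as a load on stage 1's tap.
Stage 1's lower leg becomes R2‖(R3+R4) = 3973 Ω, so V_mid = 20.0 × 3973/4533 = 17.53 V.
Stage 2 is itself unloaded: V_out = V_mid × R4/(R3+R4) = 17.53 × 3870/4340 = 15.6 V.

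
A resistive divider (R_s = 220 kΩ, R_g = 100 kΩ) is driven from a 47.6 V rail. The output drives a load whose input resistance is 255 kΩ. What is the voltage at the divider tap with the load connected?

V_out ≈ 11.7 V

The load sits in parallel with R_g: R_g‖R_L = (100 × 255) / (100 + 255) = 71.83 kΩ.
V_out = 47.6 × 71.83 / (220 + 71.83) = 47.6 × 71.83/291.8 = 11.7 V.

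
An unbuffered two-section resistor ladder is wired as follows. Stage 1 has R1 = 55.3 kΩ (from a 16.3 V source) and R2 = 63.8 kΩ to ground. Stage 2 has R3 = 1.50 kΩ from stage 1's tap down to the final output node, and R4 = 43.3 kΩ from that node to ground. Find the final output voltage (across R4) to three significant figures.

Stage 2 presents R3+R4 = 44.80 kΩ as a load on stage 1's tap.
Stage 1's lower leg becomes R2‖(R3+R4) = 26.32 kΩ, so V_mid = 16.3 × 26.32/81.62 = 5.256 V.
Stage 2 is itself unloaded: V_out = V_mid × R4/(R3+R4) = 5.256 × 43.3/44.80 = 5.08 V.

V_out ≈ 5.08 V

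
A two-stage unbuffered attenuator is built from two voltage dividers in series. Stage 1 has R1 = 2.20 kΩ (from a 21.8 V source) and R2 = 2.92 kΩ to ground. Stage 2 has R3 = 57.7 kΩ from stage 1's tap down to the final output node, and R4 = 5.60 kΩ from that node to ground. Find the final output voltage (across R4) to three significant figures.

V_out ≈ 1.08 V

Stage 2 presents R3+R4 = 63.30 kΩ as a load on stage 1's tap.
Stage 1's lower leg becomes R2‖(R3+R4) = 2.791 kΩ, so V_mid = 21.8 × 2.791/4.991 = 12.19 V.
Stage 2 is itself unloaded: V_out = V_mid × R4/(R3+R4) = 12.19 × 5.60/63.30 = 1.08 V.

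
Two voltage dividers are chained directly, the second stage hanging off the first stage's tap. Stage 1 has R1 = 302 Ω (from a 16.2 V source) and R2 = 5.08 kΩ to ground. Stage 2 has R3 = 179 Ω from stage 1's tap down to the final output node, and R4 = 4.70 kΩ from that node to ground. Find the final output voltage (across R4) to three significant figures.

V_out ≈ 13.9 V

Stage 2 presents R3+R4 = 4879 Ω as a load on stage 1's tap.
Stage 1's lower leg becomes R2‖(R3+R4) = 2489 Ω, so V_mid = 16.2 × 2489/2791 = 14.45 V.
Stage 2 is itself unloaded: V_out = V_mid × R4/(R3+R4) = 14.45 × 4700/4879 = 13.9 V.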